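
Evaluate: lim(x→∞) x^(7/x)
This is an exponential indeterminate form.

For exponential indeterminate forms, take the natural log:
  Let L = lim(x→∞) x^(7/x)
  Then ln(L) = lim(x→∞) [exponent × ln(base)]
  Evaluate using L'Hôpital or standard limits, then exponentiate.
  L = 1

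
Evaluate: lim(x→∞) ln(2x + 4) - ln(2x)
This is an ∞-∞ indeterminate form.

Combine fractions or rationalize to convert ∞-∞ to 0/0 form:
  lim(x→∞) ln(2x + 4) - ln(2x) = 0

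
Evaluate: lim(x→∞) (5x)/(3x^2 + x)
This is an ∞/∞ indeterminate form.

Apply L'Hôpital's rule: differentiate numerator and denominator separately.
  f(x) = 5·x   ⇒   f'(x) = 5
  g(x) = 3·x^2 + x   ⇒   g'(x) = 6·x + 1
  lim(x→∞) f'(x)/g'(x) = lim(x→∞) (5)/(6·x + 1)
  = 0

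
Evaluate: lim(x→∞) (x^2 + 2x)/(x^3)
This is an ∞/∞ indeterminate form.

Apply L'Hôpital's rule: differentiate numerator and denominator separately.
  f(x) = x^2 + 2·x   ⇒   f'(x) = 2·x + 2
  g(x) = x^3   ⇒   g'(x) = 3·x^2
  lim(x→∞) f'(x)/g'(x) = lim(x→∞) (2·x + 2)/(3·x^2)
  = 0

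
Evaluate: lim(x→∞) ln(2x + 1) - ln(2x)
This is an ∞-∞ indeterminate form.

Combine fractions or rationalize to convert ∞-∞ to 0/0 form:
  lim(x→∞) ln(2x + 1) - ln(2x) = 0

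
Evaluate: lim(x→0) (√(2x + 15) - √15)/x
This is a standard limit.

Factor or rationalize the expression:
  lim(x→0) (√(2x + 15) - √15)/x = sqrt(15)/15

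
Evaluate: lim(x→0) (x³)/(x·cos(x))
This is a 0/0 indeterminate form.

Apply L'Hôpital's rule: differentiate numerator and denominator separately.
  f(x) = x^3   ⇒   f'(x) = 3·x^2
  g(x) = x·cos(x)   ⇒   g'(x) = -x·sin(x) + cos(x)
  lim(x→0) f'(x)/g'(x) = lim(x→0) (3·x^2)/(-x·sin(x) + cos(x))
  = 0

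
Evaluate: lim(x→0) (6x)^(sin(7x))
This is an exponential indeterminate form.

For exponential indeterminate forms, take the natural log:
  Let L = lim(x→0) (6x)^(sin(7x))
  Then ln(L) = lim(x→0) [exponent × ln(base)]
  Evaluate using L'Hôpital or standard limits, then exponentiate.
  L = 1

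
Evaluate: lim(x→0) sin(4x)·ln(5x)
This is a 0·∞ indeterminate form.

Rewrite 0·∞ as a quotient (0/0 or ∞/∞ form), then apply L'Hôpital's rule:
  lim(x→0) sin(4x)·ln(5x) = 0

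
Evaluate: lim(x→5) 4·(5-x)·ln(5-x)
This is a 0·∞ indeterminate form.

Rewrite 0·∞ as a quotient (0/0 or ∞/∞ form), then apply L'Hôpital's rule:
  lim(x→5) 4·(5-x)·ln(5-x) = 0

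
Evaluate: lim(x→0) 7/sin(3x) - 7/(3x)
This is an ∞-∞ indeterminate form.

Combine fractions or rationalize to convert ∞-∞ to 0/0 form:
  lim(x→0) 7/sin(3x) - 7/(3x) = 0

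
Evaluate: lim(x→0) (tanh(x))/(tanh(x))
This is a 0/0 indeterminate form.

Apply L'Hôpital's rule: differentiate numerator and denominator separately.
  f(x) = tanh(x)   ⇒   f'(x) = 1 - tanh(x)^2
  g(x) = tanh(x)   ⇒   g'(x) = 1 - tanh(x)^2
  lim(x→0) f'(x)/g'(x) = lim(x→0) (1 - tanh(x)^2)/(1 - tanh(x)^2)
  = 1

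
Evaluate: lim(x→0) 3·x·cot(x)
This is a 0·∞ indeterminate form.

Rewrite 0·∞ as a quotient (0/0 or ∞/∞ form), then apply L'Hôpital's rule:
  lim(x→0) 3·x·cot(x) = 3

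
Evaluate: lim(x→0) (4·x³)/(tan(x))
This is a 0/0 indeterminate form.

Apply L'Hôpital's rule: differentiate numerator and denominator separately.
  f(x) = 4·x^3   ⇒   f'(x) = 12·x^2
  g(x) = tan(x)   ⇒   g'(x) = tan(x)^2 + 1
  lim(x→0) f'(x)/g'(x) = lim(x→0) (12·x^2)/(tan(x)^2 + 1)
  = 0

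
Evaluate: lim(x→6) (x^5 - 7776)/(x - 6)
This is a standard limit.

Factor or rationalize the expression:
  lim(x→6) (x^5 - 7776)/(x - 6) = 6480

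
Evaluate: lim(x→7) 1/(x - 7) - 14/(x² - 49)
This is an ∞-∞ indeterminate form.

Combine fractions or rationalize to convert ∞-∞ to 0/0 form:
  lim(x→7) 1/(x - 7) - 14/(x² - 49) = 1/14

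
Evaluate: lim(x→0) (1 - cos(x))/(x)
This is a 0/0 indeterminate form.

Apply L'Hôpital's rule: differentiate numerator and denominator separately.
  f(x) = 1 - cos(x)   ⇒   f'(x) = sin(x)
  g(x) = x   ⇒   g'(x) = 1
  lim(x→0) f'(x)/g'(x) = lim(x→0) (sin(x))/(1)
  = 0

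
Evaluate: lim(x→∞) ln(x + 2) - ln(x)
This is an ∞-∞ indeterminate form.

Combine fractions or rationalize to convert ∞-∞ to 0/0 form:
  lim(x→∞) ln(x + 2) - ln(x) = 0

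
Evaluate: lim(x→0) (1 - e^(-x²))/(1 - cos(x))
This is a 0/0 indeterminate form.

Apply L'Hôpital's rule: differentiate numerator and denominator separately.
  f(x) = 1 - e^(-x^2)   ⇒   f'(x) = 2·x·e^(-x^2)
  g(x) = 1 - cos(x)   ⇒   g'(x) = sin(x)
  lim(x→0) f'(x)/g'(x) = lim(x→0) (2·x·e^(-x^2))/(sin(x))
  = 2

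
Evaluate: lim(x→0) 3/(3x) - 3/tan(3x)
This is an ∞-∞ indeterminate form.

Combine fractions or rationalize to convert ∞-∞ to 0/0 form:
  lim(x→0) 3/(3x) - 3/tan(3x) = 0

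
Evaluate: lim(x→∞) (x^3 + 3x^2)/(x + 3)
This is an ∞/∞ indeterminate form.

Apply L'Hôpital's rule: differentiate numerator and denominator separately.
  f(x) = x^3 + 3·x^2   ⇒   f'(x) = 3·x^2 + 6·x
  g(x) = x + 3   ⇒   g'(x) = 1
  lim(x→∞) f'(x)/g'(x) = lim(x→∞) (3·x^2 + 6·x)/(1)
  = ∞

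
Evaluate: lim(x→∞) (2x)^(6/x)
This is an exponential indeterminate form.

For exponential indeterminate forms, take the natural log:
  Let L = lim(x→∞) (2x)^(6/x)
  Then ln(L) = lim(x→∞) [exponent × ln(base)]
  Evaluate using L'Hôpital or standard limits, then exponentiate.
  L = 1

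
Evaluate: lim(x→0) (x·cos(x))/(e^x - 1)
This is a 0/0 indeterminate form.

Apply L'Hôpital's rule: differentiate numerator and denominator separately.
  f(x) = x·cos(x)   ⇒   f'(x) = -x·sin(x) + cos(x)
  g(x) = e^(x) - 1   ⇒   g'(x) = e^(x)
  lim(x→0) f'(x)/g'(x) = lim(x→0) (-x·sin(x) + cos(x))/(e^(x))
  = 1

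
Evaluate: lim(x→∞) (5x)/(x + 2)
This is an ∞/∞ indeterminate form.

Apply L'Hôpital's rule: differentiate numerator and denominator separately.
  f(x) = 5·x   ⇒   f'(x) = 5
  g(x) = x + 2   ⇒   g'(x) = 1
  lim(x→∞) f'(x)/g'(x) = lim(x→∞) (5)/(1)
  = 5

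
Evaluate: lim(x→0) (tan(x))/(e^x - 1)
This is a 0/0 indeterminate form.

Apply L'Hôpital's rule: differentiate numerator and denominator separately.
  f(x) = tan(x)   ⇒   f'(x) = tan(x)^2 + 1
  g(x) = e^(x) - 1   ⇒   g'(x) = e^(x)
  lim(x→0) f'(x)/g'(x) = lim(x→0) (tan(x)^2 + 1)/(e^(x))
  = 1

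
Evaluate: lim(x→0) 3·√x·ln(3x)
This is a 0·∞ indeterminate form.

Rewrite 0·∞ as a quotient (0/0 or ∞/∞ form), then apply L'Hôpital's rule:
  lim(x→0) 3·√x·ln(3x) = 0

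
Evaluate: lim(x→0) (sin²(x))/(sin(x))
This is a 0/0 indeterminate form.

Apply L'Hôpital's rule: differentiate numerator and denominator separately.
  f(x) = sin(x)^2   ⇒   f'(x) = 2·sin(x)·cos(x)
  g(x) = sin(x)   ⇒   g'(x) = cos(x)
  lim(x→0) f'(x)/g'(x) = lim(x→0) (2·sin(x)·cos(x))/(cos(x))
  = 0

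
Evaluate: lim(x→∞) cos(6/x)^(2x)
This is an exponential indeterminate form.

For exponential indeterminate forms, take the natural log:
  Let L = lim(x→∞) cos(6/x)^(2x)
  Then ln(L) = lim(x→∞) [exponent × ln(base)]
  Evaluate using L'Hôpital or standard limits, then exponentiate.
  L = 1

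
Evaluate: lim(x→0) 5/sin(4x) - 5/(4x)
This is an ∞-∞ indeterminate form.

Combine fractions or rationalize to convert ∞-∞ to 0/0 form:
  lim(x→0) 5/sin(4x) - 5/(4x) = 0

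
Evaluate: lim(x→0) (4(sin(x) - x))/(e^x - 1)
This is a 0/0 indeterminate form.

Apply L'Hôpital's rule: differentiate numerator and denominator separately.
  f(x) = -4·x + 4·sin(x)   ⇒   f'(x) = 4·cos(x) - 4
  g(x) = e^(x) - 1   ⇒   g'(x) = e^(x)
  lim(x→0) f'(x)/g'(x) = lim(x→0) (4·cos(x) - 4)/(e^(x))
  = 0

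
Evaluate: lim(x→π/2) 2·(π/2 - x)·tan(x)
This is a 0·∞ indeterminate form.

Rewrite 0·∞ as a quotient (0/0 or ∞/∞ form), then apply L'Hôpital's rule:
  lim(x→π/2) 2·(π/2 - x)·tan(x) = 2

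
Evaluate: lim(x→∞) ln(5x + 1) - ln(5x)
This is an ∞-∞ indeterminate form.

Combine fractions or rationalize to convert ∞-∞ to 0/0 form:
  lim(x→∞) ln(5x + 1) - ln(5x) = 0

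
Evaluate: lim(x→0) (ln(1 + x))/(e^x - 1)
This is a 0/0 indeterminate form.

Apply L'Hôpital's rule: differentiate numerator and denominator separately.
  f(x) = ln(x + 1)   ⇒   f'(x) = 1/(x + 1)
  g(x) = e^(x) - 1   ⇒   g'(x) = e^(x)
  lim(x→0) f'(x)/g'(x) = lim(x→0) (1/(x + 1))/(e^(x))
  = 1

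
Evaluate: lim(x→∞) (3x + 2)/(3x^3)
This is an ∞/∞ indeterminate form.

Apply L'Hôpital's rule: differentiate numerator and denominator separately.
  f(x) = 3·x + 2   ⇒   f'(x) = 3
  g(x) = 3·x^3   ⇒   g'(x) = 9·x^2
  lim(x→∞) f'(x)/g'(x) = lim(x→∞) (3)/(9·x^2)
  = 0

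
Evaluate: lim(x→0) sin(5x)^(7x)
This is an exponential indeterminate form.

For exponential indeterminate forms, take the natural log:
  Let L = lim(x→0) sin(5x)^(7x)
  Then ln(L) = lim(x→0) [exponent × ln(base)]
  Evaluate using L'Hôpital or standard limits, then exponentiate.
  L = 1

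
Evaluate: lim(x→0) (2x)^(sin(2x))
This is an exponential indeterminate form.

For exponential indeterminate forms, take the natural log:
  Let L = lim(x→0) (2x)^(sin(2x))
  Then ln(L) = lim(x→0) [exponent × ln(base)]
  Evaluate using L'Hôpital or standard limits, then exponentiate.
  L = 1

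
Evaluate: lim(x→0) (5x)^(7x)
This is an exponential indeterminate form.

For exponential indeterminate forms, take the natural log:
  Let L = lim(x→0) (5x)^(7x)
  Then ln(L) = lim(x→0) [exponent × ln(base)]
  Evaluate using L'Hôpital or standard limits, then exponentiate.
  L = 1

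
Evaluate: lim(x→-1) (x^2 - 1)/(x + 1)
This is a standard limit.

Factor or rationalize the expression:
  lim(x→-1) (x^2 - 1)/(x + 1) = -2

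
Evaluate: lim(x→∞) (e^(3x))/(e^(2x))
This is an ∞/∞ indeterminate form.

Apply L'Hôpital's rule: differentiate numerator and denominator separately.
  f(x) = e^(3·x)   ⇒   f'(x) = 3·e^(3·x)
  g(x) = e^(2·x)   ⇒   g'(x) = 2·e^(2·x)
  lim(x→∞) f'(x)/g'(x) = lim(x→∞) (3·e^(3·x))/(2·e^(2·x))
  = ∞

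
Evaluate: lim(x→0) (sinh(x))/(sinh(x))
This is a 0/0 indeterminate form.

Apply L'Hôpital's rule: differentiate numerator and denominator separately.
  f(x) = sinh(x)   ⇒   f'(x) = cosh(x)
  g(x) = sinh(x)   ⇒   g'(x) = cosh(x)
  lim(x→0) f'(x)/g'(x) = lim(x→0) (cosh(x))/(cosh(x))
  = 1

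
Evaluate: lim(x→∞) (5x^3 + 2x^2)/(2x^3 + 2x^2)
This is an ∞/∞ indeterminate form.

Apply L'Hôpital's rule: differentiate numerator and denominator separately.
  f(x) = 5·x^3 + 2·x^2   ⇒   f'(x) = 15·x^2 + 4·x
  g(x) = 2·x^3 + 2·x^2   ⇒   g'(x) = 6·x^2 + 4·x
  lim(x→∞) f'(x)/g'(x) = lim(x→∞) (15·x^2 + 4·x)/(6·x^2 + 4·x)
  = 5/2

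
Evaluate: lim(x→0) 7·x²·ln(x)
This is a 0·∞ indeterminate form.

Rewrite 0·∞ as a quotient (0/0 or ∞/∞ form), then apply L'Hôpital's rule:
  lim(x→0) 7·x²·ln(x) = 0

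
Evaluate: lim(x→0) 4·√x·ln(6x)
This is a 0·∞ indeterminate form.

Rewrite 0·∞ as a quotient (0/0 or ∞/∞ form), then apply L'Hôpital's rule:
  lim(x→0) 4·√x·ln(6x) = 0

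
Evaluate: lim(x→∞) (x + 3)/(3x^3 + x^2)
This is an ∞/∞ indeterminate form.

Apply L'Hôpital's rule: differentiate numerator and denominator separately.
  f(x) = x + 3   ⇒   f'(x) = 1
  g(x) = 3·x^3 + x^2   ⇒   g'(x) = 9·x^2 + 2·x
  lim(x→∞) f'(x)/g'(x) = lim(x→∞) (1)/(9·x^2 + 2·x)
  = 0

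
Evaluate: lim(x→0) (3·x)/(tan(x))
This is a 0/0 indeterminate form.

Apply L'Hôpital's rule: differentiate numerator and denominator separately.
  f(x) = 3·x   ⇒   f'(x) = 3
  g(x) = tan(x)   ⇒   g'(x) = tan(x)^2 + 1
  lim(x→0) f'(x)/g'(x) = lim(x→0) (3)/(tan(x)^2 + 1)
  = 3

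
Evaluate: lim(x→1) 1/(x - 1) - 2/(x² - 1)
This is an ∞-∞ indeterminate form.

Combine fractions or rationalize to convert ∞-∞ to 0/0 form:
  lim(x→1) 1/(x - 1) - 2/(x² - 1) = 1/2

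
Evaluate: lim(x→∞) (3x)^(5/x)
This is an exponential indeterminate form.

For exponential indeterminate forms, take the natural log:
  Let L = lim(x→∞) (3x)^(5/x)
  Then ln(L) = lim(x→∞) [exponent × ln(base)]
  Evaluate using L'Hôpital or standard limits, then exponentiate.
  L = 1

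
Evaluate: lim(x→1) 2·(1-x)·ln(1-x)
This is a 0·∞ indeterminate form.

Rewrite 0·∞ as a quotient (0/0 or ∞/∞ form), then apply L'Hôpital's rule:
  lim(x→1) 2·(1-x)·ln(1-x) = 0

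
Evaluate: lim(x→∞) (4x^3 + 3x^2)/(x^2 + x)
This is an ∞/∞ indeterminate form.

Apply L'Hôpital's rule: differentiate numerator and denominator separately.
  f(x) = 4·x^3 + 3·x^2   ⇒   f'(x) = 12·x^2 + 6·x
  g(x) = x^2 + x   ⇒   g'(x) = 2·x + 1
  lim(x→∞) f'(x)/g'(x) = lim(x→∞) (12·x^2 + 6·x)/(2·x + 1)
  = ∞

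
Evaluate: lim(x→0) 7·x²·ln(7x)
This is a 0·∞ indeterminate form.

Rewrite 0·∞ as a quotient (0/0 or ∞/∞ form), then apply L'Hôpital's rule:
  lim(x→0) 7·x²·ln(7x) = 0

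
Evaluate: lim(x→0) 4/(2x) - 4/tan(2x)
This is an ∞-∞ indeterminate form.

Combine fractions or rationalize to convert ∞-∞ to 0/0 form:
  lim(x→0) 4/(2x) - 4/tan(2x) = 0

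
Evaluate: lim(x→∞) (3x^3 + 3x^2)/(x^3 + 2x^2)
This is an ∞/∞ indeterminate form.

Apply L'Hôpital's rule: differentiate numerator and denominator separately.
  f(x) = 3·x^3 + 3·x^2   ⇒   f'(x) = 9·x^2 + 6·x
  g(x) = x^3 + 2·x^2   ⇒   g'(x) = 3·x^2 + 4·x
  lim(x→∞) f'(x)/g'(x) = lim(x→∞) (9·x^2 + 6·x)/(3·x^2 + 4·x)
  = 3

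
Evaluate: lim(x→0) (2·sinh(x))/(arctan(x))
This is a 0/0 indeterminate form.

Apply L'Hôpital's rule: differentiate numerator and denominator separately.
  f(x) = 2·sinh(x)   ⇒   f'(x) = 2·cosh(x)
  g(x) = atan(x)   ⇒   g'(x) = 1/(x^2 + 1)
  lim(x→0) f'(x)/g'(x) = lim(x→0) (2·cosh(x))/(1/(x^2 + 1))
  = 2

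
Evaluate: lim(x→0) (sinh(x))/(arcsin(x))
This is a 0/0 indeterminate form.

Apply L'Hôpital's rule: differentiate numerator and denominator separately.
  f(x) = sinh(x)   ⇒   f'(x) = cosh(x)
  g(x) = asin(x)   ⇒   g'(x) = 1/sqrt(1 - x^2)
  lim(x→0) f'(x)/g'(x) = lim(x→0) (cosh(x))/(1/sqrt(1 - x^2))
  = 1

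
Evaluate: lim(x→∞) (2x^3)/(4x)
This is an ∞/∞ indeterminate form.

Apply L'Hôpital's rule: differentiate numerator and denominator separately.
  f(x) = 2·x^3   ⇒   f'(x) = 6·x^2
  g(x) = 4·x   ⇒   g'(x) = 4
  lim(x→∞) f'(x)/g'(x) = lim(x→∞) (6·x^2)/(4)
  = ∞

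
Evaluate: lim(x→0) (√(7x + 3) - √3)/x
This is a standard limit.

Factor or rationalize the expression:
  lim(x→0) (√(7x + 3) - √3)/x = 7·sqrt(3)/6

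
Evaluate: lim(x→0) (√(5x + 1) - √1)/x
This is a standard limit.

Factor or rationalize the expression:
  lim(x→0) (√(5x + 1) - √1)/x = 5/2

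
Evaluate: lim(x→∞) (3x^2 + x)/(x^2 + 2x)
This is an ∞/∞ indeterminate form.

Apply L'Hôpital's rule: differentiate numerator and denominator separately.
  f(x) = 3·x^2 + x   ⇒   f'(x) = 6·x + 1
  g(x) = x^2 + 2·x   ⇒   g'(x) = 2·x + 2
  lim(x→∞) f'(x)/g'(x) = lim(x→∞) (6·x + 1)/(2·x + 2)
  = 3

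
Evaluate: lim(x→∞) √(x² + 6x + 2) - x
This is an ∞-∞ indeterminate form.

Combine fractions or rationalize to convert ∞-∞ to 0/0 form:
  lim(x→∞) √(x² + 6x + 2) - x = 3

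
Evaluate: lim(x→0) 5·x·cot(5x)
This is a 0·∞ indeterminate form.

Rewrite 0·∞ as a quotient (0/0 or ∞/∞ form), then apply L'Hôpital's rule:
  lim(x→0) 5·x·cot(5x) = 1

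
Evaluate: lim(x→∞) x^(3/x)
This is an exponential indeterminate form.

For exponential indeterminate forms, take the natural log:
  Let L = lim(x→∞) x^(3/x)
  Then ln(L) = lim(x→∞) [exponent × ln(base)]
  Evaluate using L'Hôpital or standard limits, then exponentiate.
  L = 1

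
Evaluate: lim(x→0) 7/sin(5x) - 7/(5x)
This is an ∞-∞ indeterminate form.

Combine fractions or rationalize to convert ∞-∞ to 0/0 form:
  lim(x→0) 7/sin(5x) - 7/(5x) = 0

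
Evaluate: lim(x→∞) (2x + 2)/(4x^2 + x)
This is an ∞/∞ indeterminate form.

Apply L'Hôpital's rule: differentiate numerator and denominator separately.
  f(x) = 2·x + 2   ⇒   f'(x) = 2
  g(x) = 4·x^2 + x   ⇒   g'(x) = 8·x + 1
  lim(x→∞) f'(x)/g'(x) = lim(x→∞) (2)/(8·x + 1)
  = 0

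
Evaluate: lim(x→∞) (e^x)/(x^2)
This is an ∞/∞ indeterminate form.

Apply L'Hôpital's rule: differentiate numerator and denominator separately.
  f(x) = e^(x)   ⇒   f'(x) = e^(x)
  g(x) = x^2   ⇒   g'(x) = 2·x
  lim(x→∞) f'(x)/g'(x) = lim(x→∞) (e^(x))/(2·x)
  = ∞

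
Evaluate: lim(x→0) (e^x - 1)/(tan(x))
This is a 0/0 indeterminate form.

Apply L'Hôpital's rule: differentiate numerator and denominator separately.
  f(x) = e^(x) - 1   ⇒   f'(x) = e^(x)
  g(x) = tan(x)   ⇒   g'(x) = tan(x)^2 + 1
  lim(x→0) f'(x)/g'(x) = lim(x→0) (e^(x))/(tan(x)^2 + 1)
  = 1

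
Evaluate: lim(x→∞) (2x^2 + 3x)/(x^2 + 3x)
This is an ∞/∞ indeterminate form.

Apply L'Hôpital's rule: differentiate numerator and denominator separately.
  f(x) = 2·x^2 + 3·x   ⇒   f'(x) = 4·x + 3
  g(x) = x^2 + 3·x   ⇒   g'(x) = 2·x + 3
  lim(x→∞) f'(x)/g'(x) = lim(x→∞) (4·x + 3)/(2·x + 3)
  = 2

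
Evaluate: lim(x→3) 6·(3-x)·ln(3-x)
This is a 0·∞ indeterminate form.

Rewrite 0·∞ as a quotient (0/0 or ∞/∞ form), then apply L'Hôpital's rule:
  lim(x→3) 6·(3-x)·ln(3-x) = 0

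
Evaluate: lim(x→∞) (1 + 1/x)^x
This is an exponential indeterminate form.

For exponential indeterminate forms, take the natural log:
  Let L = lim(x→∞) (1 + 1/x)^x
  Then ln(L) = lim(x→∞) [exponent × ln(base)]
  Evaluate using L'Hôpital or standard limits, then exponentiate.
  L = e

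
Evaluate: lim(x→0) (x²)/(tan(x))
This is a 0/0 indeterminate form.

Apply L'Hôpital's rule: differentiate numerator and denominator separately.
  f(x) = x^2   ⇒   f'(x) = 2·x
  g(x) = tan(x)   ⇒   g'(x) = tan(x)^2 + 1
  lim(x→0) f'(x)/g'(x) = lim(x→0) (2·x)/(tan(x)^2 + 1)
  = 0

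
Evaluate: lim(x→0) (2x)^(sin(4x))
This is an exponential indeterminate form.

For exponential indeterminate forms, take the natural log:
  Let L = lim(x→0) (2x)^(sin(4x))
  Then ln(L) = lim(x→0) [exponent × ln(base)]
  Evaluate using L'Hôpital or standard limits, then exponentiate.
  L = 1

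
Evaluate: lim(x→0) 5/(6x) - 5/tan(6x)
This is an ∞-∞ indeterminate form.

Combine fractions or rationalize to convert ∞-∞ to 0/0 form:
  lim(x→0) 5/(6x) - 5/tan(6x) = 0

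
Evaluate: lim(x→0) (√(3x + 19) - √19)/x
This is a standard limit.

Factor or rationalize the expression:
  lim(x→0) (√(3x + 19) - √19)/x = 3·sqrt(19)/38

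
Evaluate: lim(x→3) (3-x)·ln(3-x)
This is a 0·∞ indeterminate form.

Rewrite 0·∞ as a quotient (0/0 or ∞/∞ form), then apply L'Hôpital's rule:
  lim(x→3) (3-x)·ln(3-x) = 0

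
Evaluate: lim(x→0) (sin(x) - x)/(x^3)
This is a 0/0 indeterminate form.

Apply L'Hôpital's rule: differentiate numerator and denominator separately.
  f(x) = -x + sin(x)   ⇒   f'(x) = cos(x) - 1
  g(x) = x^3   ⇒   g'(x) = 3·x^2
  lim(x→0) f'(x)/g'(x) = lim(x→0) (cos(x) - 1)/(3·x^2)
  = -1/6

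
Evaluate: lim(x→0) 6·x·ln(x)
This is a 0·∞ indeterminate form.

Rewrite 0·∞ as a quotient (0/0 or ∞/∞ form), then apply L'Hôpital's rule:
  lim(x→0) 6·x·ln(x) = 0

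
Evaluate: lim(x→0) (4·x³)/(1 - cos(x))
This is a 0/0 indeterminate form.

Apply L'Hôpital's rule: differentiate numerator and denominator separately.
  f(x) = 4·x^3   ⇒   f'(x) = 12·x^2
  g(x) = 1 - cos(x)   ⇒   g'(x) = sin(x)
  lim(x→0) f'(x)/g'(x) = lim(x→0) (12·x^2)/(sin(x))
  = 0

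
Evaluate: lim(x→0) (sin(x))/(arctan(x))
This is a 0/0 indeterminate form.

Apply L'Hôpital's rule: differentiate numerator and denominator separately.
  f(x) = sin(x)   ⇒   f'(x) = cos(x)
  g(x) = atan(x)   ⇒   g'(x) = 1/(x^2 + 1)
  lim(x→0) f'(x)/g'(x) = lim(x→0) (cos(x))/(1/(x^2 + 1))
  = 1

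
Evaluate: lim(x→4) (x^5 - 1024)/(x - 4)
This is a standard limit.

Factor or rationalize the expression:
  lim(x→4) (x^5 - 1024)/(x - 4) = 1280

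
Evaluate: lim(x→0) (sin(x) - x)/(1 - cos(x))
This is a 0/0 indeterminate form.

Apply L'Hôpital's rule: differentiate numerator and denominator separately.
  f(x) = -x + sin(x)   ⇒   f'(x) = cos(x) - 1
  g(x) = 1 - cos(x)   ⇒   g'(x) = sin(x)
  lim(x→0) f'(x)/g'(x) = lim(x→0) (cos(x) - 1)/(sin(x))
  = 0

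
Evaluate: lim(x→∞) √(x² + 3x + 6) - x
This is an ∞-∞ indeterminate form.

Combine fractions or rationalize to convert ∞-∞ to 0/0 form:
  lim(x→∞) √(x² + 3x + 6) - x = 3/2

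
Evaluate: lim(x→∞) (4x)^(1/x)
This is an exponential indeterminate form.

For exponential indeterminate forms, take the natural log:
  Let L = lim(x→∞) (4x)^(1/x)
  Then ln(L) = lim(x→∞) [exponent × ln(base)]
  Evaluate using L'Hôpital or standard limits, then exponentiate.
  L = 1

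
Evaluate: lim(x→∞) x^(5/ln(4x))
This is an exponential indeterminate form.

For exponential indeterminate forms, take the natural log:
  Let L = lim(x→∞) x^(5/ln(4x))
  Then ln(L) = lim(x→∞) [exponent × ln(base)]
  Evaluate using L'Hôpital or standard limits, then exponentiate.
  L = e^(5)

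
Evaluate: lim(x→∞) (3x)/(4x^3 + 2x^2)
This is an ∞/∞ indeterminate form.

Apply L'Hôpital's rule: differentiate numerator and denominator separately.
  f(x) = 3·x   ⇒   f'(x) = 3
  g(x) = 4·x^3 + 2·x^2   ⇒   g'(x) = 12·x^2 + 4·x
  lim(x→∞) f'(x)/g'(x) = lim(x→∞) (3)/(12·x^2 + 4·x)
  = 0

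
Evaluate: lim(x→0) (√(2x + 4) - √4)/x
This is a standard limit.

Factor or rationalize the expression:
  lim(x→0) (√(2x + 4) - √4)/x = 1/2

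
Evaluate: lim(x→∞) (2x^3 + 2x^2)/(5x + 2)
This is an ∞/∞ indeterminate form.

Apply L'Hôpital's rule: differentiate numerator and denominator separately.
  f(x) = 2·x^3 + 2·x^2   ⇒   f'(x) = 6·x^2 + 4·x
  g(x) = 5·x + 2   ⇒   g'(x) = 5
  lim(x→∞) f'(x)/g'(x) = lim(x→∞) (6·x^2 + 4·x)/(5)
  = ∞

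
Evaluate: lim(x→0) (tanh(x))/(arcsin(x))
This is a 0/0 indeterminate form.

Apply L'Hôpital's rule: differentiate numerator and denominator separately.
  f(x) = tanh(x)   ⇒   f'(x) = 1 - tanh(x)^2
  g(x) = asin(x)   ⇒   g'(x) = 1/sqrt(1 - x^2)
  lim(x→0) f'(x)/g'(x) = lim(x→0) (1 - tanh(x)^2)/(1/sqrt(1 - x^2))
  = 1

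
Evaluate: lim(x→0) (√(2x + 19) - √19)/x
This is a standard limit.

Factor or rationalize the expression:
  lim(x→0) (√(2x + 19) - √19)/x = sqrt(19)/19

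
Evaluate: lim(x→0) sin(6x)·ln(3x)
This is a 0·∞ indeterminate form.

Rewrite 0·∞ as a quotient (0/0 or ∞/∞ form), then apply L'Hôpital's rule:
  lim(x→0) sin(6x)·ln(3x) = 0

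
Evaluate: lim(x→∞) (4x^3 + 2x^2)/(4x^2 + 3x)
This is an ∞/∞ indeterminate form.

Apply L'Hôpital's rule: differentiate numerator and denominator separately.
  f(x) = 4·x^3 + 2·x^2   ⇒   f'(x) = 12·x^2 + 4·x
  g(x) = 4·x^2 + 3·x   ⇒   g'(x) = 8·x + 3
  lim(x→∞) f'(x)/g'(x) = lim(x→∞) (12·x^2 + 4·x)/(8·x + 3)
  = ∞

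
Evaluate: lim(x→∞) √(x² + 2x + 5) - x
This is an ∞-∞ indeterminate form.

Combine fractions or rationalize to convert ∞-∞ to 0/0 form:
  lim(x→∞) √(x² + 2x + 5) - x = 1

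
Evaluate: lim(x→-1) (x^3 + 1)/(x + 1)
This is a standard limit.

Factor or rationalize the expression:
  lim(x→-1) (x^3 + 1)/(x + 1) = 3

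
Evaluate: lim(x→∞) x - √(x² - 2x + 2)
This is an ∞-∞ indeterminate form.

Combine fractions or rationalize to convert ∞-∞ to 0/0 form:
  lim(x→∞) x - √(x² - 2x + 2) = 1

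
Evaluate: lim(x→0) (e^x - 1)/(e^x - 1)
This is a 0/0 indeterminate form.

Apply L'Hôpital's rule: differentiate numerator and denominator separately.
  f(x) = e^(x) - 1   ⇒   f'(x) = e^(x)
  g(x) = e^(x) - 1   ⇒   g'(x) = e^(x)
  lim(x→0) f'(x)/g'(x) = lim(x→0) (e^(x))/(e^(x))
  = 1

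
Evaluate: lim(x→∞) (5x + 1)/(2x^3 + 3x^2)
This is an ∞/∞ indeterminate form.

Apply L'Hôpital's rule: differentiate numerator and denominator separately.
  f(x) = 5·x + 1   ⇒   f'(x) = 5
  g(x) = 2·x^3 + 3·x^2   ⇒   g'(x) = 6·x^2 + 6·x
  lim(x→∞) f'(x)/g'(x) = lim(x→∞) (5)/(6·x^2 + 6·x)
  = 0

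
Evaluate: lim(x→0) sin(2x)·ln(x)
This is a 0·∞ indeterminate form.

Rewrite 0·∞ as a quotient (0/0 or ∞/∞ form), then apply L'Hôpital's rule:
  lim(x→0) sin(2x)·ln(x) = 0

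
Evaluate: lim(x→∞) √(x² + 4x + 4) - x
This is an ∞-∞ indeterminate form.

Combine fractions or rationalize to convert ∞-∞ to 0/0 form:
  lim(x→∞) √(x² + 4x + 4) - x = 2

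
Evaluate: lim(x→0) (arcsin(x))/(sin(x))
This is a 0/0 indeterminate form.

Apply L'Hôpital's rule: differentiate numerator and denominator separately.
  f(x) = asin(x)   ⇒   f'(x) = 1/sqrt(1 - x^2)
  g(x) = sin(x)   ⇒   g'(x) = cos(x)
  lim(x→0) f'(x)/g'(x) = lim(x→0) (1/sqrt(1 - x^2))/(cos(x))
  = 1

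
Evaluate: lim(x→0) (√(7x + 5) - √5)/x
This is a standard limit.

Factor or rationalize the expression:
  lim(x→0) (√(7x + 5) - √5)/x = 7·sqrt(5)/10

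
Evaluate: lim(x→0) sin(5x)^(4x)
This is an exponential indeterminate form.

For exponential indeterminate forms, take the natural log:
  Let L = lim(x→0) sin(5x)^(4x)
  Then ln(L) = lim(x→0) [exponent × ln(base)]
  Evaluate using L'Hôpital or standard limits, then exponentiate.
  L = 1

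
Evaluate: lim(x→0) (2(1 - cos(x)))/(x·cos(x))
This is a 0/0 indeterminate form.

Apply L'Hôpital's rule: differentiate numerator and denominator separately.
  f(x) = 2 - 2·cos(x)   ⇒   f'(x) = 2·sin(x)
  g(x) = x·cos(x)   ⇒   g'(x) = -x·sin(x) + cos(x)
  lim(x→0) f'(x)/g'(x) = lim(x→0) (2·sin(x))/(-x·sin(x) + cos(x))
  = 0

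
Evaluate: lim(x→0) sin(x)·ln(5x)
This is a 0·∞ indeterminate form.

Rewrite 0·∞ as a quotient (0/0 or ∞/∞ form), then apply L'Hôpital's rule:
  lim(x→0) sin(x)·ln(5x) = 0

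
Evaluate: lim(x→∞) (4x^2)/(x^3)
This is an ∞/∞ indeterminate form.

Apply L'Hôpital's rule: differentiate numerator and denominator separately.
  f(x) = 4·x^2   ⇒   f'(x) = 8·x
  g(x) = x^3   ⇒   g'(x) = 3·x^2
  lim(x→∞) f'(x)/g'(x) = lim(x→∞) (8·x)/(3·x^2)
  = 0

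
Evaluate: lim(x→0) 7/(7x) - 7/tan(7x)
This is an ∞-∞ indeterminate form.

Combine fractions or rationalize to convert ∞-∞ to 0/0 form:
  lim(x→0) 7/(7x) - 7/tan(7x) = 0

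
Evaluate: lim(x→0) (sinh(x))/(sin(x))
This is a 0/0 indeterminate form.

Apply L'Hôpital's rule: differentiate numerator and denominator separately.
  f(x) = sinh(x)   ⇒   f'(x) = cosh(x)
  g(x) = sin(x)   ⇒   g'(x) = cos(x)
  lim(x→0) f'(x)/g'(x) = lim(x→0) (cosh(x))/(cos(x))
  = 1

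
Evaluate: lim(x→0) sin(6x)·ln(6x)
This is a 0·∞ indeterminate form.

Rewrite 0·∞ as a quotient (0/0 or ∞/∞ form), then apply L'Hôpital's rule:
  lim(x→0) sin(6x)·ln(6x) = 0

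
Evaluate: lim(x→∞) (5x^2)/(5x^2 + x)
This is an ∞/∞ indeterminate form.

Apply L'Hôpital's rule: differentiate numerator and denominator separately.
  f(x) = 5·x^2   ⇒   f'(x) = 10·x
  g(x) = 5·x^2 + x   ⇒   g'(x) = 10·x + 1
  lim(x→∞) f'(x)/g'(x) = lim(x→∞) (10·x)/(10·x + 1)
  = 1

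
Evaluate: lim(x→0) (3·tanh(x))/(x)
This is a 0/0 indeterminate form.

Apply L'Hôpital's rule: differentiate numerator and denominator separately.
  f(x) = 3·tanh(x)   ⇒   f'(x) = 3 - 3·tanh(x)^2
  g(x) = x   ⇒   g'(x) = 1
  lim(x→0) f'(x)/g'(x) = lim(x→0) (3 - 3·tanh(x)^2)/(1)
  = 3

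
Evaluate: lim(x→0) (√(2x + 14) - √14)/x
This is a standard limit.

Factor or rationalize the expression:
  lim(x→0) (√(2x + 14) - √14)/x = sqrt(14)/14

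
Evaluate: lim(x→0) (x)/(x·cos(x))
This is a 0/0 indeterminate form.

Apply L'Hôpital's rule: differentiate numerator and denominator separately.
  f(x) = x   ⇒   f'(x) = 1
  g(x) = x·cos(x)   ⇒   g'(x) = -x·sin(x) + cos(x)
  lim(x→0) f'(x)/g'(x) = lim(x→0) (1)/(-x·sin(x) + cos(x))
  = 1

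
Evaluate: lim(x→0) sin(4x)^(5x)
This is an exponential indeterminate form.

For exponential indeterminate forms, take the natural log:
  Let L = lim(x→0) sin(4x)^(5x)
  Then ln(L) = lim(x→0) [exponent × ln(base)]
  Evaluate using L'Hôpital or standard limits, then exponentiate.
  L = 1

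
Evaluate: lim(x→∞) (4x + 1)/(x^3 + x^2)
This is an ∞/∞ indeterminate form.

Apply L'Hôpital's rule: differentiate numerator and denominator separately.
  f(x) = 4·x + 1   ⇒   f'(x) = 4
  g(x) = x^3 + x^2   ⇒   g'(x) = 3·x^2 + 2·x
  lim(x→∞) f'(x)/g'(x) = lim(x→∞) (4)/(3·x^2 + 2·x)
  = 0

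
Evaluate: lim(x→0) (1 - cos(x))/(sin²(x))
This is a 0/0 indeterminate form.

Apply L'Hôpital's rule: differentiate numerator and denominator separately.
  f(x) = 1 - cos(x)   ⇒   f'(x) = sin(x)
  g(x) = sin(x)^2   ⇒   g'(x) = 2·sin(x)·cos(x)
  lim(x→0) f'(x)/g'(x) = lim(x→0) (sin(x))/(2·sin(x)·cos(x))
  = 1/2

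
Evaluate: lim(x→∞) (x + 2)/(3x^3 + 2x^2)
This is an ∞/∞ indeterminate form.

Apply L'Hôpital's rule: differentiate numerator and denominator separately.
  f(x) = x + 2   ⇒   f'(x) = 1
  g(x) = 3·x^3 + 2·x^2   ⇒   g'(x) = 9·x^2 + 4·x
  lim(x→∞) f'(x)/g'(x) = lim(x→∞) (1)/(9·x^2 + 4·x)
  = 0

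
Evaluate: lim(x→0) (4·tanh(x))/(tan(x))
This is a 0/0 indeterminate form.

Apply L'Hôpital's rule: differentiate numerator and denominator separately.
  f(x) = 4·tanh(x)   ⇒   f'(x) = 4 - 4·tanh(x)^2
  g(x) = tan(x)   ⇒   g'(x) = tan(x)^2 + 1
  lim(x→0) f'(x)/g'(x) = lim(x→0) (4 - 4·tanh(x)^2)/(tan(x)^2 + 1)
  = 4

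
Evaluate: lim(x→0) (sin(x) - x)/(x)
This is a 0/0 indeterminate form.

Apply L'Hôpital's rule: differentiate numerator and denominator separately.
  f(x) = -x + sin(x)   ⇒   f'(x) = cos(x) - 1
  g(x) = x   ⇒   g'(x) = 1
  lim(x→0) f'(x)/g'(x) = lim(x→0) (cos(x) - 1)/(1)
  = 0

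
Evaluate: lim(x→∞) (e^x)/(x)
This is an ∞/∞ indeterminate form.

Apply L'Hôpital's rule: differentiate numerator and denominator separately.
  f(x) = e^(x)   ⇒   f'(x) = e^(x)
  g(x) = x   ⇒   g'(x) = 1
  lim(x→∞) f'(x)/g'(x) = lim(x→∞) (e^(x))/(1)
  = ∞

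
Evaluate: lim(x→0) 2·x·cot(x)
This is a 0·∞ indeterminate form.

Rewrite 0·∞ as a quotient (0/0 or ∞/∞ form), then apply L'Hôpital's rule:
  lim(x→0) 2·x·cot(x) = 2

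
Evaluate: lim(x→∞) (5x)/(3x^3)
This is an ∞/∞ indeterminate form.

Apply L'Hôpital's rule: differentiate numerator and denominator separately.
  f(x) = 5·x   ⇒   f'(x) = 5
  g(x) = 3·x^3   ⇒   g'(x) = 9·x^2
  lim(x→∞) f'(x)/g'(x) = lim(x→∞) (5)/(9·x^2)
  = 0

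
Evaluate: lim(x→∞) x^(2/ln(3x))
This is an exponential indeterminate form.

For exponential indeterminate forms, take the natural log:
  Let L = lim(x→∞) x^(2/ln(3x))
  Then ln(L) = lim(x→∞) [exponent × ln(base)]
  Evaluate using L'Hôpital or standard limits, then exponentiate.
  L = e²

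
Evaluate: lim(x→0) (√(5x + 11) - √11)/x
This is a standard limit.

Factor or rationalize the expression:
  lim(x→0) (√(5x + 11) - √11)/x = 5·sqrt(11)/22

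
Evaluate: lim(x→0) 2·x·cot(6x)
This is a 0·∞ indeterminate form.

Rewrite 0·∞ as a quotient (0/0 or ∞/∞ form), then apply L'Hôpital's rule:
  lim(x→0) 2·x·cot(6x) = 1/3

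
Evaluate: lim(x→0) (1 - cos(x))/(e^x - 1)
This is a 0/0 indeterminate form.

Apply L'Hôpital's rule: differentiate numerator and denominator separately.
  f(x) = 1 - cos(x)   ⇒   f'(x) = sin(x)
  g(x) = e^(x) - 1   ⇒   g'(x) = e^(x)
  lim(x→0) f'(x)/g'(x) = lim(x→0) (sin(x))/(e^(x))
  = 0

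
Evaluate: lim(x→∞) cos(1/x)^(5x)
This is an exponential indeterminate form.

For exponential indeterminate forms, take the natural log:
  Let L = lim(x→∞) cos(1/x)^(5x)
  Then ln(L) = lim(x→∞) [exponent × ln(base)]
  Evaluate using L'Hôpital or standard limits, then exponentiate.
  L = 1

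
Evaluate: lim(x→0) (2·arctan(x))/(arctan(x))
This is a 0/0 indeterminate form.

Apply L'Hôpital's rule: differentiate numerator and denominator separately.
  f(x) = 2·atan(x)   ⇒   f'(x) = 2/(x^2 + 1)
  g(x) = atan(x)   ⇒   g'(x) = 1/(x^2 + 1)
  lim(x→0) f'(x)/g'(x) = lim(x→0) (2/(x^2 + 1))/(1/(x^2 + 1))
  = 2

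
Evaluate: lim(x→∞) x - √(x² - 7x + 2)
This is an ∞-∞ indeterminate form.

Combine fractions or rationalize to convert ∞-∞ to 0/0 form:
  lim(x→∞) x - √(x² - 7x + 2) = 7/2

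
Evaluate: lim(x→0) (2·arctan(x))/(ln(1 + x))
This is a 0/0 indeterminate form.

Apply L'Hôpital's rule: differentiate numerator and denominator separately.
  f(x) = 2·atan(x)   ⇒   f'(x) = 2/(x^2 + 1)
  g(x) = ln(x + 1)   ⇒   g'(x) = 1/(x + 1)
  lim(x→0) f'(x)/g'(x) = lim(x→0) (2/(x^2 + 1))/(1/(x + 1))
  = 2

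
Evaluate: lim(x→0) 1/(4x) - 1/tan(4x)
This is an ∞-∞ indeterminate form.

Combine fractions or rationalize to convert ∞-∞ to 0/0 form:
  lim(x→0) 1/(4x) - 1/tan(4x) = 0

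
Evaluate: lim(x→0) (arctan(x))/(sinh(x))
This is a 0/0 indeterminate form.

Apply L'Hôpital's rule: differentiate numerator and denominator separately.
  f(x) = atan(x)   ⇒   f'(x) = 1/(x^2 + 1)
  g(x) = sinh(x)   ⇒   g'(x) = cosh(x)
  lim(x→0) f'(x)/g'(x) = lim(x→0) (1/(x^2 + 1))/(cosh(x))
  = 1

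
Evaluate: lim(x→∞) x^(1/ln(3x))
This is an exponential indeterminate form.

For exponential indeterminate forms, take the natural log:
  Let L = lim(x→∞) x^(1/ln(3x))
  Then ln(L) = lim(x→∞) [exponent × ln(base)]
  Evaluate using L'Hôpital or standard limits, then exponentiate.
  L = e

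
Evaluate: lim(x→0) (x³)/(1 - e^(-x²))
This is a 0/0 indeterminate form.

Apply L'Hôpital's rule: differentiate numerator and denominator separately.
  f(x) = x^3   ⇒   f'(x) = 3·x^2
  g(x) = 1 - e^(-x^2)   ⇒   g'(x) = 2·x·e^(-x^2)
  lim(x→0) f'(x)/g'(x) = lim(x→0) (3·x^2)/(2·x·e^(-x^2))
  = 0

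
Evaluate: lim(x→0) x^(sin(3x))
This is an exponential indeterminate form.

For exponential indeterminate forms, take the natural log:
  Let L = lim(x→0) x^(sin(3x))
  Then ln(L) = lim(x→0) [exponent × ln(base)]
  Evaluate using L'Hôpital or standard limits, then exponentiate.
  L = 1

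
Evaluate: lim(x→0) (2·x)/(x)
This is a 0/0 indeterminate form.

Apply L'Hôpital's rule: differentiate numerator and denominator separately.
  f(x) = 2·x   ⇒   f'(x) = 2
  g(x) = x   ⇒   g'(x) = 1
  lim(x→0) f'(x)/g'(x) = lim(x→0) (2)/(1)
  = 2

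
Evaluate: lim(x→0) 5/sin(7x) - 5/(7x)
This is an ∞-∞ indeterminate form.

Combine fractions or rationalize to convert ∞-∞ to 0/0 form:
  lim(x→0) 5/sin(7x) - 5/(7x) = 0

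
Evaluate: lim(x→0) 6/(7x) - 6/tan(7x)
This is an ∞-∞ indeterminate form.

Combine fractions or rationalize to convert ∞-∞ to 0/0 form:
  lim(x→0) 6/(7x) - 6/tan(7x) = 0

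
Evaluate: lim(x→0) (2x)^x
This is an exponential indeterminate form.

For exponential indeterminate forms, take the natural log:
  Let L = lim(x→0) (2x)^x
  Then ln(L) = lim(x→0) [exponent × ln(base)]
  Evaluate using L'Hôpital or standard limits, then exponentiate.
  L = 1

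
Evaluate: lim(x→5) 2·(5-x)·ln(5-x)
This is a 0·∞ indeterminate form.

Rewrite 0·∞ as a quotient (0/0 or ∞/∞ form), then apply L'Hôpital's rule:
  lim(x→5) 2·(5-x)·ln(5-x) = 0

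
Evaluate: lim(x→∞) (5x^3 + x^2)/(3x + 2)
This is an ∞/∞ indeterminate form.

Apply L'Hôpital's rule: differentiate numerator and denominator separately.
  f(x) = 5·x^3 + x^2   ⇒   f'(x) = 15·x^2 + 2·x
  g(x) = 3·x + 2   ⇒   g'(x) = 3
  lim(x→∞) f'(x)/g'(x) = lim(x→∞) (15·x^2 + 2·x)/(3)
  = ∞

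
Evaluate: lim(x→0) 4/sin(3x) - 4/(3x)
This is an ∞-∞ indeterminate form.

Combine fractions or rationalize to convert ∞-∞ to 0/0 form:
  lim(x→0) 4/sin(3x) - 4/(3x) = 0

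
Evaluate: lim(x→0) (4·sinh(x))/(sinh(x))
This is a 0/0 indeterminate form.

Apply L'Hôpital's rule: differentiate numerator and denominator separately.
  f(x) = 4·sinh(x)   ⇒   f'(x) = 4·cosh(x)
  g(x) = sinh(x)   ⇒   g'(x) = cosh(x)
  lim(x→0) f'(x)/g'(x) = lim(x→0) (4·cosh(x))/(cosh(x))
  = 4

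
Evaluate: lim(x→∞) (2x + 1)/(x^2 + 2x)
This is an ∞/∞ indeterminate form.

Apply L'Hôpital's rule: differentiate numerator and denominator separately.
  f(x) = 2·x + 1   ⇒   f'(x) = 2
  g(x) = x^2 + 2·x   ⇒   g'(x) = 2·x + 2
  lim(x→∞) f'(x)/g'(x) = lim(x→∞) (2)/(2·x + 2)
  = 0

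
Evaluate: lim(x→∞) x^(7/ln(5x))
This is an exponential indeterminate form.

For exponential indeterminate forms, take the natural log:
  Let L = lim(x→∞) x^(7/ln(5x))
  Then ln(L) = lim(x→∞) [exponent × ln(base)]
  Evaluate using L'Hôpital or standard limits, then exponentiate.
  L = e^(7)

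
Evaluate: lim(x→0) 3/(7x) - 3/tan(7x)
This is an ∞-∞ indeterminate form.

Combine fractions or rationalize to convert ∞-∞ to 0/0 form:
  lim(x→0) 3/(7x) - 3/tan(7x) = 0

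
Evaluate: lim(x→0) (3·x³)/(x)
This is a 0/0 indeterminate form.

Apply L'Hôpital's rule: differentiate numerator and denominator separately.
  f(x) = 3·x^3   ⇒   f'(x) = 9·x^2
  g(x) = x   ⇒   g'(x) = 1
  lim(x→0) f'(x)/g'(x) = lim(x→0) (9·x^2)/(1)
  = 0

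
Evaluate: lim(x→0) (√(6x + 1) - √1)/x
This is a standard limit.

Factor or rationalize the expression:
  lim(x→0) (√(6x + 1) - √1)/x = 3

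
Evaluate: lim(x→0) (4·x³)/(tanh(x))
This is a 0/0 indeterminate form.

Apply L'Hôpital's rule: differentiate numerator and denominator separately.
  f(x) = 4·x^3   ⇒   f'(x) = 12·x^2
  g(x) = tanh(x)   ⇒   g'(x) = 1 - tanh(x)^2
  lim(x→0) f'(x)/g'(x) = lim(x→0) (12·x^2)/(1 - tanh(x)^2)
  = 0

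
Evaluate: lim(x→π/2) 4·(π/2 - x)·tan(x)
This is a 0·∞ indeterminate form.

Rewrite 0·∞ as a quotient (0/0 or ∞/∞ form), then apply L'Hôpital's rule:
  lim(x→π/2) 4·(π/2 - x)·tan(x) = 4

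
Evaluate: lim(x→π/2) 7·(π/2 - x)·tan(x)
This is a 0·∞ indeterminate form.

Rewrite 0·∞ as a quotient (0/0 or ∞/∞ form), then apply L'Hôpital's rule:
  lim(x→π/2) 7·(π/2 - x)·tan(x) = 7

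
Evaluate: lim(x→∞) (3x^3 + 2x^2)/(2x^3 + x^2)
This is an ∞/∞ indeterminate form.

Apply L'Hôpital's rule: differentiate numerator and denominator separately.
  f(x) = 3·x^3 + 2·x^2   ⇒   f'(x) = 9·x^2 + 4·x
  g(x) = 2·x^3 + x^2   ⇒   g'(x) = 6·x^2 + 2·x
  lim(x→∞) f'(x)/g'(x) = lim(x→∞) (9·x^2 + 4·x)/(6·x^2 + 2·x)
  = 3/2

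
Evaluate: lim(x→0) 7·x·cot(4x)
This is a 0·∞ indeterminate form.

Rewrite 0·∞ as a quotient (0/0 or ∞/∞ form), then apply L'Hôpital's rule:
  lim(x→0) 7·x·cot(4x) = 7/4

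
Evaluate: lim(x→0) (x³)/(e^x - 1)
This is a 0/0 indeterminate form.

Apply L'Hôpital's rule: differentiate numerator and denominator separately.
  f(x) = x^3   ⇒   f'(x) = 3·x^2
  g(x) = e^(x) - 1   ⇒   g'(x) = e^(x)
  lim(x→0) f'(x)/g'(x) = lim(x→0) (3·x^2)/(e^(x))
  = 0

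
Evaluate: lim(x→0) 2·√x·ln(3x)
This is a 0·∞ indeterminate form.

Rewrite 0·∞ as a quotient (0/0 or ∞/∞ form), then apply L'Hôpital's rule:
  lim(x→0) 2·√x·ln(3x) = 0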